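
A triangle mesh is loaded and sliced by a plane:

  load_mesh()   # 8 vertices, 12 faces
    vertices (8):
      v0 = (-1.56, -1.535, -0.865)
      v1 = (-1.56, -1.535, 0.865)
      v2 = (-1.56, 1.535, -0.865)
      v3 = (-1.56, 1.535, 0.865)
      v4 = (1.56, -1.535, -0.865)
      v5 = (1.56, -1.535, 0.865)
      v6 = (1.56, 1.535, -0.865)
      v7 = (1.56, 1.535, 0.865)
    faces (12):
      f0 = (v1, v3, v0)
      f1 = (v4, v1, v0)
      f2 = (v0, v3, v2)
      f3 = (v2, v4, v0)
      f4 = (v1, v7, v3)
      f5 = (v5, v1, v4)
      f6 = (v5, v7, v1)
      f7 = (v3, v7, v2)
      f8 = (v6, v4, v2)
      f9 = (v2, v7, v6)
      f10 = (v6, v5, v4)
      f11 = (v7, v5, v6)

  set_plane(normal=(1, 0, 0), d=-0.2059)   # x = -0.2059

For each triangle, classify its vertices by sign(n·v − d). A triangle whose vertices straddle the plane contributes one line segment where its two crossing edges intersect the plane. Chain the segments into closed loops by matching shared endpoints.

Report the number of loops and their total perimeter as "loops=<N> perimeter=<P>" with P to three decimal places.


loops=1 perimeter=9.600

Straddling triangles (8 of 12):
  (v4,v1,v0) [+--] → (-0.2059, -1.535, 0.114169)–(-0.2059, -1.535, -0.865)  len=0.9792
  (v2,v4,v0) [-+-] → (-0.2059, 0.2026, -0.865)–(-0.2059, -1.535, -0.865)  len=1.7376
  (v1,v7,v3) [-+-] → (-0.2059, -0.2026, 0.865)–(-0.2059, 1.535, 0.865)  len=1.7376
  (v5,v1,v4) [+-+] → (-0.2059, -1.535, 0.865)–(-0.2059, -1.535, 0.114169)  len=0.7508
  (v5,v7,v1) [++-] → (-0.2059, -0.2026, 0.865)–(-0.2059, -1.535, 0.865)  len=1.3324
  (v3,v7,v2) [-+-] → (-0.2059, 1.535, 0.865)–(-0.2059, 1.535, -0.114169)  len=0.9792
  (v6,v4,v2) [++-] → (-0.2059, 0.2026, -0.865)–(-0.2059, 1.535, -0.865)  len=1.3324
  (v2,v7,v6) [-++] → (-0.2059, 1.535, -0.114169)–(-0.2059, 1.535, -0.865)  len=0.7508

Chained into 1 loop(s):
  loop 1: 8 segments, perimeter = 9.6000
Total perimeter = 9.600


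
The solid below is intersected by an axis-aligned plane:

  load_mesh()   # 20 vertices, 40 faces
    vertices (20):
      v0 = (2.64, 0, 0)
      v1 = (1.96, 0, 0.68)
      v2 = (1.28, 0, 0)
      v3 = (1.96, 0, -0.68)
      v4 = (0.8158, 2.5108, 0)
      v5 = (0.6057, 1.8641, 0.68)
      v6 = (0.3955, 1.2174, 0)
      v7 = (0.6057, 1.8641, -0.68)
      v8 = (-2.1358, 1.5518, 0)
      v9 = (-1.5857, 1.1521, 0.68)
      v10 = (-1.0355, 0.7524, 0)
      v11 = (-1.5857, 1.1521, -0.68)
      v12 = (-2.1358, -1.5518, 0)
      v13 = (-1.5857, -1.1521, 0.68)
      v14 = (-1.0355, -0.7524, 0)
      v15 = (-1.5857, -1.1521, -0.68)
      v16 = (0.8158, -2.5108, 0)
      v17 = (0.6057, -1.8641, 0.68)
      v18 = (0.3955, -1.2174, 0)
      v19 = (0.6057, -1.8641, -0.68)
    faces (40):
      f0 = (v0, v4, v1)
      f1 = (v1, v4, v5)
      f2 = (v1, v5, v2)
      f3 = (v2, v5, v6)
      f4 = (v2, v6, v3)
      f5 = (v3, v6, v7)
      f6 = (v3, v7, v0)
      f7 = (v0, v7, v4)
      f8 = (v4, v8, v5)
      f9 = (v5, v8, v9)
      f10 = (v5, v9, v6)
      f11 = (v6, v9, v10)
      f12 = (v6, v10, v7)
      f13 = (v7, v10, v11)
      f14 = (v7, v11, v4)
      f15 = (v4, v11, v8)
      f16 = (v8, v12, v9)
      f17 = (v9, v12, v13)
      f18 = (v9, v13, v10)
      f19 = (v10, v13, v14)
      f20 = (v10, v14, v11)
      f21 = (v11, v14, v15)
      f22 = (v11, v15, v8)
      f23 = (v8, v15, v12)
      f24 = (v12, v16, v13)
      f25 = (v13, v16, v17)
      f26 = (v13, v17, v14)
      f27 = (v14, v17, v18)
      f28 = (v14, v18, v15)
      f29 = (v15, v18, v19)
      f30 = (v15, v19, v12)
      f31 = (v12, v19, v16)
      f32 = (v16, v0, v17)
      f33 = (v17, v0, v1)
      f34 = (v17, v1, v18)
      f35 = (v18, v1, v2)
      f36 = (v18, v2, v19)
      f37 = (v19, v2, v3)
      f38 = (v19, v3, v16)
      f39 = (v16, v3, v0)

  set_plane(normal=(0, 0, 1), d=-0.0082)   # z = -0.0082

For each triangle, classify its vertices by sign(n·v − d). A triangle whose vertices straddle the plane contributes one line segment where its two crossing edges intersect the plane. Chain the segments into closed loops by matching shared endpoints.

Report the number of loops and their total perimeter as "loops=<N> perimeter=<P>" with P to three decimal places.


Straddling triangles (20 of 40):
  (v2,v6,v3) [++-] → (0.414366, 1.20272, -0.0082)–(1.2882, 0, -0.0082)  len=1.4866
  (v3,v6,v7) [-+-] → (0.414366, 1.20272, -0.0082)–(0.398035, 1.2252, -0.0082)  len=0.0278
  (v3,v7,v0) [--+] → (2.61547, 0.0224789, -0.0082)–(2.6318, 0, -0.0082)  len=0.0278
  (v0,v7,v4) [+-+] → (2.61547, 0.0224789, -0.0082)–(0.813266, 2.503, -0.0082)  len=3.0661
  (v6,v10,v7) [++-] → (-1.01571, 0.765806, -0.0082)–(0.398035, 1.2252, -0.0082)  len=1.4865
  (v7,v10,v11) [-+-] → (-1.01571, 0.765806, -0.0082)–(-1.04213, 0.75722, -0.0082)  len=0.0278
  (v7,v11,v4) [--+] → (0.786841, 2.49442, -0.0082)–(0.813266, 2.503, -0.0082)  len=0.0278
  (v4,v11,v8) [+-+] → (0.786841, 2.49442, -0.0082)–(-2.12917, 1.54698, -0.0082)  len=3.0661
  (v10,v14,v11) [++-] → (-1.04213, -0.729434, -0.0082)–(-1.04213, 0.75722, -0.0082)  len=1.4867
  (v11,v14,v15) [-+-] → (-1.04213, -0.729434, -0.0082)–(-1.04213, -0.75722, -0.0082)  len=0.0278
  (v11,v15,v8) [--+] → (-2.12917, 1.51919, -0.0082)–(-2.12917, 1.54698, -0.0082)  len=0.0278
  (v8,v15,v12) [+-+] → (-2.12917, 1.51919, -0.0082)–(-2.12917, -1.54698, -0.0082)  len=3.0662
  (v14,v18,v15) [++-] → (0.371609, -1.21661, -0.0082)–(-1.04213, -0.75722, -0.0082)  len=1.4865
  (v15,v18,v19) [-+-] → (0.371609, -1.21661, -0.0082)–(0.398035, -1.2252, -0.0082)  len=0.0278
  (v15,v19,v12) [--+] → (-2.10274, -1.55557, -0.0082)–(-2.12917, -1.54698, -0.0082)  len=0.0278
  (v12,v19,v16) [+-+] → (-2.10274, -1.55557, -0.0082)–(0.813266, -2.503, -0.0082)  len=3.0661
  (v18,v2,v19) [++-] → (1.27187, -0.0224789, -0.0082)–(0.398035, -1.2252, -0.0082)  len=1.4866
  (v19,v2,v3) [-+-] → (1.27187, -0.0224789, -0.0082)–(1.2882, 0, -0.0082)  len=0.0278
  (v19,v3,v16) [--+] → (0.829598, -2.48052, -0.0082)–(0.813266, -2.503, -0.0082)  len=0.0278
  (v16,v3,v0) [+-+] → (0.829598, -2.48052, -0.0082)–(2.6318, 0, -0.0082)  len=3.0661

Chained into 2 loop(s):
  loop 1: 10 segments, perimeter = 7.5719
  loop 2: 10 segments, perimeter = 15.4694
Total perimeter = 23.041

loops=2 perimeter=23.041


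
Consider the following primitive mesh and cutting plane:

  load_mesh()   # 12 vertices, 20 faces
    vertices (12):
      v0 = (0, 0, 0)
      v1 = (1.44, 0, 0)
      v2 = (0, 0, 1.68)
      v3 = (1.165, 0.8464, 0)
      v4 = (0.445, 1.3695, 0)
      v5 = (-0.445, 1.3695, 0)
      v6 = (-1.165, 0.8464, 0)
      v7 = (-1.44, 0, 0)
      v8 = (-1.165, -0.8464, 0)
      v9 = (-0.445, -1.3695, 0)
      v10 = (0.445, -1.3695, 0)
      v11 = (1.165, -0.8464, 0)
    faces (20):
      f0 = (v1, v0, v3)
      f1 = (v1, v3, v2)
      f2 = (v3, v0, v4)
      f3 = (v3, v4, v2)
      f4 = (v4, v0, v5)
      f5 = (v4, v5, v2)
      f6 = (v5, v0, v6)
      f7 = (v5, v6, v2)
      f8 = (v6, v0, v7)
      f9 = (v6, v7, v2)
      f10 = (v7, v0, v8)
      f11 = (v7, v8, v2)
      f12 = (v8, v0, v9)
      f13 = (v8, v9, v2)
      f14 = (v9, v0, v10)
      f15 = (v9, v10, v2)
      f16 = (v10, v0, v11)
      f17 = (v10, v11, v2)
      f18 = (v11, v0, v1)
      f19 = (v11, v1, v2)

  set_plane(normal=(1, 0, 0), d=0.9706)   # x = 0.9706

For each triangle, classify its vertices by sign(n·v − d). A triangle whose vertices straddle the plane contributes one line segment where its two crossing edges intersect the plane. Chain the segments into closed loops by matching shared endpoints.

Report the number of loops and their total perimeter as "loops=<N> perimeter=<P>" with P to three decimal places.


loops=1 perimeter=4.279

Straddling triangles (8 of 20):
  (v1,v0,v3) [+-+] → (0.9706, 0, 0)–(0.9706, 0.705164, 0)  len=0.7052
  (v1,v3,v2) [++-] → (0.9706, 0.705164, 0.280336)–(0.9706, 0, 0.547633)  len=0.7541
  (v3,v0,v4) [+--] → (0.9706, 0.705164, 0)–(0.9706, 0.987637, 0)  len=0.2825
  (v3,v4,v2) [+--] → (0.9706, 0.987637, 0)–(0.9706, 0.705164, 0.280336)  len=0.3980
  (v10,v0,v11) [--+] → (0.9706, -0.705164, 0)–(0.9706, -0.987637, 0)  len=0.2825
  (v10,v11,v2) [-+-] → (0.9706, -0.987637, 0)–(0.9706, -0.705164, 0.280336)  len=0.3980
  (v11,v0,v1) [+-+] → (0.9706, -0.705164, 0)–(0.9706, 0, 0)  len=0.7052
  (v11,v1,v2) [++-] → (0.9706, 0, 0.547633)–(0.9706, -0.705164, 0.280336)  len=0.7541

Chained into 1 loop(s):
  loop 1: 8 segments, perimeter = 4.2795
Total perimeter = 4.279


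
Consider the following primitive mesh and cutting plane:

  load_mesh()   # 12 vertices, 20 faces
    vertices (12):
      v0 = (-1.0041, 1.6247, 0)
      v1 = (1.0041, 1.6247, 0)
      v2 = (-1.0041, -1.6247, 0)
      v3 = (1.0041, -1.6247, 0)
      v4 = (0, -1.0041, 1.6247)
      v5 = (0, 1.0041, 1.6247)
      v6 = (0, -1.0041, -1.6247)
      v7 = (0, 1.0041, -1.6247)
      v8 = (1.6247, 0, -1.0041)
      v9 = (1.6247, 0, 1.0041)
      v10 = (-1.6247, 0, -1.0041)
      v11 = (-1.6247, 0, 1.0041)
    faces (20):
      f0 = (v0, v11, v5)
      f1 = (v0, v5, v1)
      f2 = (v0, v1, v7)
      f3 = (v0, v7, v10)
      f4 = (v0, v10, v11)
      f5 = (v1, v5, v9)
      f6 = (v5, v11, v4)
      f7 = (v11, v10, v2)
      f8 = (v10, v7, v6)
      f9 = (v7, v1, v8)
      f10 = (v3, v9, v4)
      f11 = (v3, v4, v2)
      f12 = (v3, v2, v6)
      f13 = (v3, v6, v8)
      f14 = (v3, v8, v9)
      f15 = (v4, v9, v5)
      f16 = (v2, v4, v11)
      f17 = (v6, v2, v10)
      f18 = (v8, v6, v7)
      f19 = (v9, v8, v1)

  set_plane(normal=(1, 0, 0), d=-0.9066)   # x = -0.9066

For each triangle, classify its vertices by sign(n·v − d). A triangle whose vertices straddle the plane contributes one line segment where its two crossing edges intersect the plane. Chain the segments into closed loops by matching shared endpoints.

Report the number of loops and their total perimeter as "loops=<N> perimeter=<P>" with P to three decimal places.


loops=1 perimeter=8.790

Straddling triangles (10 of 20):
  (v0,v11,v5) [--+] → (-0.9066, 0.443801, 1.2784)–(-0.9066, 1.56444, 0.157761)  len=1.5848
  (v0,v5,v1) [-++] → (-0.9066, 1.56444, 0.157761)–(-0.9066, 1.6247, 0)  len=0.1689
  (v0,v1,v7) [-++] → (-0.9066, 1.6247, 0)–(-0.9066, 1.56444, -0.157761)  len=0.1689
  (v0,v7,v10) [-+-] → (-0.9066, 1.56444, -0.157761)–(-0.9066, 0.443801, -1.2784)  len=1.5848
  (v5,v11,v4) [+-+] → (-0.9066, 0.443801, 1.2784)–(-0.9066, -0.443801, 1.2784)  len=0.8876
  (v10,v7,v6) [-++] → (-0.9066, 0.443801, -1.2784)–(-0.9066, -0.443801, -1.2784)  len=0.8876
  (v3,v4,v2) [++-] → (-0.9066, -1.56444, 0.157761)–(-0.9066, -1.6247, 0)  len=0.1689
  (v3,v2,v6) [+-+] → (-0.9066, -1.6247, 0)–(-0.9066, -1.56444, -0.157761)  len=0.1689
  (v2,v4,v11) [-+-] → (-0.9066, -1.56444, 0.157761)–(-0.9066, -0.443801, 1.2784)  len=1.5848
  (v6,v2,v10) [+--] → (-0.9066, -1.56444, -0.157761)–(-0.9066, -0.443801, -1.2784)  len=1.5848

Chained into 1 loop(s):
  loop 1: 10 segments, perimeter = 8.7900
Total perimeter = 8.790


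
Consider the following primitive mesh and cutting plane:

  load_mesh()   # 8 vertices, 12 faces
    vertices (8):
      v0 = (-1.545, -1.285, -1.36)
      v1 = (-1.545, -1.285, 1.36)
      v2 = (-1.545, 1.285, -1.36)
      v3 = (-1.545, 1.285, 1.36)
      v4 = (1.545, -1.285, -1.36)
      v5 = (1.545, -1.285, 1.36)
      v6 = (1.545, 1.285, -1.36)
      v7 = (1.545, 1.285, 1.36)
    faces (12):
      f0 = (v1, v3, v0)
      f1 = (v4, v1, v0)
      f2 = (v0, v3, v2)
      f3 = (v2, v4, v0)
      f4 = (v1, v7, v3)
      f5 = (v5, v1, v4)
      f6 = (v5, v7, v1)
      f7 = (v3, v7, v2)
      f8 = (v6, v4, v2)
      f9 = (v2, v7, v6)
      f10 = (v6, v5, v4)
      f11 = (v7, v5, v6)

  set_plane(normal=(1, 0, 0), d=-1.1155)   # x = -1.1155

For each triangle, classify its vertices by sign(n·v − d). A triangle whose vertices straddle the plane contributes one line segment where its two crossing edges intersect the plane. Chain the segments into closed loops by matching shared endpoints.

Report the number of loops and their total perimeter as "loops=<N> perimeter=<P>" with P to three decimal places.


Straddling triangles (8 of 12):
  (v4,v1,v0) [+--] → (-1.1155, -1.285, 0.981929)–(-1.1155, -1.285, -1.36)  len=2.3419
  (v2,v4,v0) [-+-] → (-1.1155, 0.927778, -1.36)–(-1.1155, -1.285, -1.36)  len=2.2128
  (v1,v7,v3) [-+-] → (-1.1155, -0.927778, 1.36)–(-1.1155, 1.285, 1.36)  len=2.2128
  (v5,v1,v4) [+-+] → (-1.1155, -1.285, 1.36)–(-1.1155, -1.285, 0.981929)  len=0.3781
  (v5,v7,v1) [++-] → (-1.1155, -0.927778, 1.36)–(-1.1155, -1.285, 1.36)  len=0.3572
  (v3,v7,v2) [-+-] → (-1.1155, 1.285, 1.36)–(-1.1155, 1.285, -0.981929)  len=2.3419
  (v6,v4,v2) [++-] → (-1.1155, 0.927778, -1.36)–(-1.1155, 1.285, -1.36)  len=0.3572
  (v2,v7,v6) [-++] → (-1.1155, 1.285, -0.981929)–(-1.1155, 1.285, -1.36)  len=0.3781

Chained into 1 loop(s):
  loop 1: 8 segments, perimeter = 10.5800
Total perimeter = 10.580

loops=1 perimeter=10.580


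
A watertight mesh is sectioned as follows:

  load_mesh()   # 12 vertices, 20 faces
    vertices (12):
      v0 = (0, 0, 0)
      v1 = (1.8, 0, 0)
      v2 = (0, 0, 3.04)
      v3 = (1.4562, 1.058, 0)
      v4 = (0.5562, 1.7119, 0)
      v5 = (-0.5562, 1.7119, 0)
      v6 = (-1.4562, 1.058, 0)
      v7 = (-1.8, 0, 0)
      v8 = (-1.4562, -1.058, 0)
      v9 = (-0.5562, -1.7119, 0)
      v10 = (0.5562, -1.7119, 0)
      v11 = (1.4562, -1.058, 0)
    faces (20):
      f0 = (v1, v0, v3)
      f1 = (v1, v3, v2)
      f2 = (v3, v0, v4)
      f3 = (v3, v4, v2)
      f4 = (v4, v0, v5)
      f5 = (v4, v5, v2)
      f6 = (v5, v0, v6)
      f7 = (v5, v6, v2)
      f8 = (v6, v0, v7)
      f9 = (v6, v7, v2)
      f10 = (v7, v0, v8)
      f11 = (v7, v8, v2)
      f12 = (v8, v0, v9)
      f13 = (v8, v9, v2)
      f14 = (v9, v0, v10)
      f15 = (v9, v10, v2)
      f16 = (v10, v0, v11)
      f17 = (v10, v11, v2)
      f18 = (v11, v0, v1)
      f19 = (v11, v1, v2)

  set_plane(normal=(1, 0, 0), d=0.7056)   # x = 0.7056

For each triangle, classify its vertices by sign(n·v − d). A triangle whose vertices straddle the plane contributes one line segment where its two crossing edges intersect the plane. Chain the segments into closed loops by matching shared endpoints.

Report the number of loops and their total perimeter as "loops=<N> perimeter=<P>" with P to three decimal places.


loops=1 perimeter=8.195

Straddling triangles (8 of 20):
  (v1,v0,v3) [+-+] → (0.7056, 0, 0)–(0.7056, 0.512653, 0)  len=0.5127
  (v1,v3,v2) [++-] → (0.7056, 0.512653, 1.56697)–(0.7056, 0, 1.84832)  len=0.5848
  (v3,v0,v4) [+--] → (0.7056, 0.512653, 0)–(0.7056, 1.60335, 0)  len=1.0907
  (v3,v4,v2) [+--] → (0.7056, 1.60335, 0)–(0.7056, 0.512653, 1.56697)  len=1.9092
  (v10,v0,v11) [--+] → (0.7056, -0.512653, 0)–(0.7056, -1.60335, 0)  len=1.0907
  (v10,v11,v2) [-+-] → (0.7056, -1.60335, 0)–(0.7056, -0.512653, 1.56697)  len=1.9092
  (v11,v0,v1) [+-+] → (0.7056, -0.512653, 0)–(0.7056, 0, 0)  len=0.5127
  (v11,v1,v2) [++-] → (0.7056, 0, 1.84832)–(0.7056, -0.512653, 1.56697)  len=0.5848

Chained into 1 loop(s):
  loop 1: 8 segments, perimeter = 8.1947
Total perimeter = 8.195


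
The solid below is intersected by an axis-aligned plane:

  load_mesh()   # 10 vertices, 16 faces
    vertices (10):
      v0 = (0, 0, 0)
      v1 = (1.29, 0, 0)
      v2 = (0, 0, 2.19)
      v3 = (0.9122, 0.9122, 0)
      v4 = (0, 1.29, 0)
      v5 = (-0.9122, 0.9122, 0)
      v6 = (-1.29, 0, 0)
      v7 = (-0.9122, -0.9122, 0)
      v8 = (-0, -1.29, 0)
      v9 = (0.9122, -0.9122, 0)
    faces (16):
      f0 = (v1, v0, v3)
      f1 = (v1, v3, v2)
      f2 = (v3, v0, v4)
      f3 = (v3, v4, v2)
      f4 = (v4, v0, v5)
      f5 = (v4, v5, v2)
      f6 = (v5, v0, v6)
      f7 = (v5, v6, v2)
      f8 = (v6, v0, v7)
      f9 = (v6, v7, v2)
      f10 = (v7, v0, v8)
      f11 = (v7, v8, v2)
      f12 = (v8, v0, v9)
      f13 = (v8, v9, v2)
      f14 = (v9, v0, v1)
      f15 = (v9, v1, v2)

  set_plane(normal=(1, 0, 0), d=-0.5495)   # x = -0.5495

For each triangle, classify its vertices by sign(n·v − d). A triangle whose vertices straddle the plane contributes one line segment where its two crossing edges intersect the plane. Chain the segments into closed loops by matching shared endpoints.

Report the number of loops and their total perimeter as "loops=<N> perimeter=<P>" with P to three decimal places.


Straddling triangles (8 of 16):
  (v4,v0,v5) [++-] → (-0.5495, 0.5495, 0)–(-0.5495, 1.06242, 0)  len=0.5129
  (v4,v5,v2) [+-+] → (-0.5495, 1.06242, 0)–(-0.5495, 0.5495, 0.870766)  len=1.0106
  (v5,v0,v6) [-+-] → (-0.5495, 0.5495, 0)–(-0.5495, 0, 0)  len=0.5495
  (v5,v6,v2) [--+] → (-0.5495, 0, 1.25713)–(-0.5495, 0.5495, 0.870766)  len=0.6717
  (v6,v0,v7) [-+-] → (-0.5495, 0, 0)–(-0.5495, -0.5495, 0)  len=0.5495
  (v6,v7,v2) [--+] → (-0.5495, -0.5495, 0.870766)–(-0.5495, 0, 1.25713)  len=0.6717
  (v7,v0,v8) [-++] → (-0.5495, -0.5495, 0)–(-0.5495, -1.06242, 0)  len=0.5129
  (v7,v8,v2) [-++] → (-0.5495, -1.06242, 0)–(-0.5495, -0.5495, 0.870766)  len=1.0106

Chained into 1 loop(s):
  loop 1: 8 segments, perimeter = 5.4895
Total perimeter = 5.490

loops=1 perimeter=5.490


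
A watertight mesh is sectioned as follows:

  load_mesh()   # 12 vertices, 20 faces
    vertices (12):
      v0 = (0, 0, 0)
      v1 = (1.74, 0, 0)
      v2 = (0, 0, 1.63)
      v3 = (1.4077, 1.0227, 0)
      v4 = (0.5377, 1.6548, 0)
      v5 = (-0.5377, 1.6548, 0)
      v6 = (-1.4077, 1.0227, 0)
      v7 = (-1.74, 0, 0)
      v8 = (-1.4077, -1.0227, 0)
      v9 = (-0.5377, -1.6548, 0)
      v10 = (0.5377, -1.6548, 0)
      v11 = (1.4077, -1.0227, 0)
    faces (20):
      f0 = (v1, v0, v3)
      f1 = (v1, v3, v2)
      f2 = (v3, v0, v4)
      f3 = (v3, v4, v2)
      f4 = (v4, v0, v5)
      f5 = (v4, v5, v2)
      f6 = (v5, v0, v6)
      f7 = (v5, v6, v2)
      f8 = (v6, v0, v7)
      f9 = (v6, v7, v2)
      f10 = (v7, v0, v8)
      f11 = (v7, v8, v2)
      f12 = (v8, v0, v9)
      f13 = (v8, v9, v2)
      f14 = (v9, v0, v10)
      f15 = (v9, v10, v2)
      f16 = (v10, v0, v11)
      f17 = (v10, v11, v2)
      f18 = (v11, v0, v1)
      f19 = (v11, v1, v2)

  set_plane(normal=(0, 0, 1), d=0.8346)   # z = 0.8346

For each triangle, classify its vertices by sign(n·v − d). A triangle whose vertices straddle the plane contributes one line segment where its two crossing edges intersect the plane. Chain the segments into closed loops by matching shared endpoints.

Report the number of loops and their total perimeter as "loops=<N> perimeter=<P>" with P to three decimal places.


Straddling triangles (10 of 20):
  (v1,v3,v2) [--+] → (0.686923, 0.499053, 0.8346)–(0.849077, 0, 0.8346)  len=0.5247
  (v3,v4,v2) [--+] → (0.262384, 0.807502, 0.8346)–(0.686923, 0.499053, 0.8346)  len=0.5248
  (v4,v5,v2) [--+] → (-0.262384, 0.807502, 0.8346)–(0.262384, 0.807502, 0.8346)  len=0.5248
  (v5,v6,v2) [--+] → (-0.686923, 0.499053, 0.8346)–(-0.262384, 0.807502, 0.8346)  len=0.5248
  (v6,v7,v2) [--+] → (-0.849077, 0, 0.8346)–(-0.686923, 0.499053, 0.8346)  len=0.5247
  (v7,v8,v2) [--+] → (-0.686923, -0.499053, 0.8346)–(-0.849077, 0, 0.8346)  len=0.5247
  (v8,v9,v2) [--+] → (-0.262384, -0.807502, 0.8346)–(-0.686923, -0.499053, 0.8346)  len=0.5248
  (v9,v10,v2) [--+] → (0.262384, -0.807502, 0.8346)–(-0.262384, -0.807502, 0.8346)  len=0.5248
  (v10,v11,v2) [--+] → (0.686923, -0.499053, 0.8346)–(0.262384, -0.807502, 0.8346)  len=0.5248
  (v11,v1,v2) [--+] → (0.849077, 0, 0.8346)–(0.686923, -0.499053, 0.8346)  len=0.5247

Chained into 1 loop(s):
  loop 1: 10 segments, perimeter = 5.2475
Total perimeter = 5.248

loops=1 perimeter=5.248


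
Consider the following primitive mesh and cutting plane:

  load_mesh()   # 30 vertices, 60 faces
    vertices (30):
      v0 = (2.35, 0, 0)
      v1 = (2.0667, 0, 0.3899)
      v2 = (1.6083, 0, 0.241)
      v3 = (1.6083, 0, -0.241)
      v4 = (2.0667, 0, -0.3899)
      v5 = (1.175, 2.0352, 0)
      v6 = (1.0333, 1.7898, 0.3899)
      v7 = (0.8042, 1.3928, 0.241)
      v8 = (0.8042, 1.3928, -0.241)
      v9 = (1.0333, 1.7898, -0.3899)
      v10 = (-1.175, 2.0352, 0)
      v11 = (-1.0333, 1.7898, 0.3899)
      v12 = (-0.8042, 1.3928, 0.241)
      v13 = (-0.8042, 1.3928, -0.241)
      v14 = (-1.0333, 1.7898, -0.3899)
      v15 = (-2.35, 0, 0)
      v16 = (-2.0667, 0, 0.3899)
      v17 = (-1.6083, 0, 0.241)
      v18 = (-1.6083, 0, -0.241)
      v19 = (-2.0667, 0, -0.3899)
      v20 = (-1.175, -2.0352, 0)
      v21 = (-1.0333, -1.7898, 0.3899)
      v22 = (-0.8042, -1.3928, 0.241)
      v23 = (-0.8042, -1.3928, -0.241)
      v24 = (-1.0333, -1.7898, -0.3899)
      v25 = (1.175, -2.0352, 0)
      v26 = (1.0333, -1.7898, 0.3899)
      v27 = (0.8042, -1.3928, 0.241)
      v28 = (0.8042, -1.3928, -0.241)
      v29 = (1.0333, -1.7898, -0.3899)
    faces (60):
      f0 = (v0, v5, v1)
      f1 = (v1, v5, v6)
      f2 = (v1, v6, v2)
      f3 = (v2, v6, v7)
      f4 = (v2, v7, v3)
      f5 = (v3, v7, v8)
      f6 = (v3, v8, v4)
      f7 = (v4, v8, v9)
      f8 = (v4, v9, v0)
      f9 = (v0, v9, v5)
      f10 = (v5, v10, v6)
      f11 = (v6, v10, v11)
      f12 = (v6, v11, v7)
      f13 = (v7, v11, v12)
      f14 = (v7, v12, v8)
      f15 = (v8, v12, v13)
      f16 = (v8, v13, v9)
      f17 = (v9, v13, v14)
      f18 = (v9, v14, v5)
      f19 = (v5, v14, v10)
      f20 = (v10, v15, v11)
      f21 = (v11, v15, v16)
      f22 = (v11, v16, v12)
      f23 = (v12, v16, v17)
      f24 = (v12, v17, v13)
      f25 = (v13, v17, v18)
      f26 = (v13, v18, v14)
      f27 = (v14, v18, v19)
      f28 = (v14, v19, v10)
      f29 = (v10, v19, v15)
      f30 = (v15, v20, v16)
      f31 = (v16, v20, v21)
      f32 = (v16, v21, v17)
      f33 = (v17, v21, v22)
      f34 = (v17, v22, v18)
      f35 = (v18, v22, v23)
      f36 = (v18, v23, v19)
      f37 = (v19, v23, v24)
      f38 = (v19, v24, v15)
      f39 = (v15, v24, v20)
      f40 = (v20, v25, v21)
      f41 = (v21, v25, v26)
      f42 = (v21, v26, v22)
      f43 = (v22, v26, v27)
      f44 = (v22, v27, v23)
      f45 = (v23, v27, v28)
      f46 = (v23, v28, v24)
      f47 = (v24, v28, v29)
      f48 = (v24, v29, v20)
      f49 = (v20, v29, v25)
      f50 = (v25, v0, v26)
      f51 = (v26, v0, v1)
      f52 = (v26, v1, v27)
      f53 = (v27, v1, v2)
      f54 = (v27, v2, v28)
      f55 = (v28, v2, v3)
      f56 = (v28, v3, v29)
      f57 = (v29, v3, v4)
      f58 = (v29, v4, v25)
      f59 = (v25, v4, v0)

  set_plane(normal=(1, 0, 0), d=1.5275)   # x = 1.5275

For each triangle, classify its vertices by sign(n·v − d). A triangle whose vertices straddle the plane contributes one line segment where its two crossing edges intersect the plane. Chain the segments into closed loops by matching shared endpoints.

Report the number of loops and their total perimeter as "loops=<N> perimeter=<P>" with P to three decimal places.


Straddling triangles (20 of 60):
  (v0,v5,v1) [+-+] → (1.5275, 1.42464, 0)–(1.5275, 1.23066, 0.154132)  len=0.2478
  (v1,v5,v6) [+--] → (1.5275, 1.23066, 0.154132)–(1.5275, 0.933869, 0.3899)  len=0.3790
  (v1,v6,v2) [+-+] → (1.5275, 0.933869, 0.3899)–(1.5275, 0.251506, 0.261924)  len=0.6943
  (v2,v6,v7) [+--] → (1.5275, 0.251506, 0.261924)–(1.5275, 0.139956, 0.241)  len=0.1135
  (v2,v7,v3) [+-+] → (1.5275, 0.139956, 0.241)–(1.5275, 0.139956, -0.192566)  len=0.4336
  (v3,v7,v8) [+--] → (1.5275, 0.139956, -0.192566)–(1.5275, 0.139956, -0.241)  len=0.0484
  (v3,v8,v4) [+-+] → (1.5275, 0.139956, -0.241)–(1.5275, 0.59485, -0.326306)  len=0.4628
  (v4,v8,v9) [+--] → (1.5275, 0.59485, -0.326306)–(1.5275, 0.933869, -0.3899)  len=0.3449
  (v4,v9,v0) [+-+] → (1.5275, 0.933869, -0.3899)–(1.5275, 1.11803, -0.243558)  len=0.2352
  (v0,v9,v5) [+--] → (1.5275, 1.11803, -0.243558)–(1.5275, 1.42464, 0)  len=0.3916
  (v25,v0,v26) [-+-] → (1.5275, -1.42464, 0)–(1.5275, -1.11803, 0.243558)  len=0.3916
  (v26,v0,v1) [-++] → (1.5275, -1.11803, 0.243558)–(1.5275, -0.933869, 0.3899)  len=0.2352
  (v26,v1,v27) [-+-] → (1.5275, -0.933869, 0.3899)–(1.5275, -0.59485, 0.326306)  len=0.3449
  (v27,v1,v2) [-++] → (1.5275, -0.59485, 0.326306)–(1.5275, -0.139956, 0.241)  len=0.4628
  (v27,v2,v28) [-+-] → (1.5275, -0.139956, 0.241)–(1.5275, -0.139956, 0.192566)  len=0.0484
  (v28,v2,v3) [-++] → (1.5275, -0.139956, 0.192566)–(1.5275, -0.139956, -0.241)  len=0.4336
  (v28,v3,v29) [-+-] → (1.5275, -0.139956, -0.241)–(1.5275, -0.251506, -0.261924)  len=0.1135
  (v29,v3,v4) [-++] → (1.5275, -0.251506, -0.261924)–(1.5275, -0.933869, -0.3899)  len=0.6943
  (v29,v4,v25) [-+-] → (1.5275, -0.933869, -0.3899)–(1.5275, -1.23066, -0.154132)  len=0.3790
  (v25,v4,v0) [-++] → (1.5275, -1.23066, -0.154132)–(1.5275, -1.42464, 0)  len=0.2478

Chained into 2 loop(s):
  loop 1: 10 segments, perimeter = 3.3511
  loop 2: 10 segments, perimeter = 3.3511
Total perimeter = 6.702

loops=2 perimeter=6.702


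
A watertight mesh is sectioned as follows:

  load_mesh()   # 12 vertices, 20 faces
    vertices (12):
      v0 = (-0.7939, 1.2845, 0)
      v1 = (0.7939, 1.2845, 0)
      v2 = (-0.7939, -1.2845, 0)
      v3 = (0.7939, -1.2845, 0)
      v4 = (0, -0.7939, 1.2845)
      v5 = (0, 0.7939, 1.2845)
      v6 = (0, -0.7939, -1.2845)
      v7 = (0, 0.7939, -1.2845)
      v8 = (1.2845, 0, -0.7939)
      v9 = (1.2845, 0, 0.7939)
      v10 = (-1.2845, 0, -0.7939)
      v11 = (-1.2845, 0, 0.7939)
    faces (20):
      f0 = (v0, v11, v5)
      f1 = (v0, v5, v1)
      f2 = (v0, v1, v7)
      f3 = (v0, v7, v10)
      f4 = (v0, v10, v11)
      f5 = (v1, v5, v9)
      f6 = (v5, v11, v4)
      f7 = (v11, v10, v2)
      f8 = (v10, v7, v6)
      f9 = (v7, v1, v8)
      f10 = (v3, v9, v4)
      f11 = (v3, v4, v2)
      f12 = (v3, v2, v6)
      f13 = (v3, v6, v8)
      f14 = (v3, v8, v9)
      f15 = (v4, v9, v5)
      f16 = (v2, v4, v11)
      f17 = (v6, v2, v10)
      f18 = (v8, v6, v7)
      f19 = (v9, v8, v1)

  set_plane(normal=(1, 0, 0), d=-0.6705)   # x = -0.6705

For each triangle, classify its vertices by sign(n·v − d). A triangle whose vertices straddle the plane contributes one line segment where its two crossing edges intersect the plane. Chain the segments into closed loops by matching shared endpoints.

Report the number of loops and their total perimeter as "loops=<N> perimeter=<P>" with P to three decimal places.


Straddling triangles (10 of 20):
  (v0,v11,v5) [--+] → (-0.6705, 0.37949, 1.02841)–(-0.6705, 1.20824, 0.199657)  len=1.1720
  (v0,v5,v1) [-++] → (-0.6705, 1.20824, 0.199657)–(-0.6705, 1.2845, 0)  len=0.2137
  (v0,v1,v7) [-++] → (-0.6705, 1.2845, 0)–(-0.6705, 1.20824, -0.199657)  len=0.2137
  (v0,v7,v10) [-+-] → (-0.6705, 1.20824, -0.199657)–(-0.6705, 0.37949, -1.02841)  len=1.1720
  (v5,v11,v4) [+-+] → (-0.6705, 0.37949, 1.02841)–(-0.6705, -0.37949, 1.02841)  len=0.7590
  (v10,v7,v6) [-++] → (-0.6705, 0.37949, -1.02841)–(-0.6705, -0.37949, -1.02841)  len=0.7590
  (v3,v4,v2) [++-] → (-0.6705, -1.20824, 0.199657)–(-0.6705, -1.2845, 0)  len=0.2137
  (v3,v2,v6) [+-+] → (-0.6705, -1.2845, 0)–(-0.6705, -1.20824, -0.199657)  len=0.2137
  (v2,v4,v11) [-+-] → (-0.6705, -1.20824, 0.199657)–(-0.6705, -0.37949, 1.02841)  len=1.1720
  (v6,v2,v10) [+--] → (-0.6705, -1.20824, -0.199657)–(-0.6705, -0.37949, -1.02841)  len=1.1720

Chained into 1 loop(s):
  loop 1: 10 segments, perimeter = 7.0610
Total perimeter = 7.061

loops=1 perimeter=7.061


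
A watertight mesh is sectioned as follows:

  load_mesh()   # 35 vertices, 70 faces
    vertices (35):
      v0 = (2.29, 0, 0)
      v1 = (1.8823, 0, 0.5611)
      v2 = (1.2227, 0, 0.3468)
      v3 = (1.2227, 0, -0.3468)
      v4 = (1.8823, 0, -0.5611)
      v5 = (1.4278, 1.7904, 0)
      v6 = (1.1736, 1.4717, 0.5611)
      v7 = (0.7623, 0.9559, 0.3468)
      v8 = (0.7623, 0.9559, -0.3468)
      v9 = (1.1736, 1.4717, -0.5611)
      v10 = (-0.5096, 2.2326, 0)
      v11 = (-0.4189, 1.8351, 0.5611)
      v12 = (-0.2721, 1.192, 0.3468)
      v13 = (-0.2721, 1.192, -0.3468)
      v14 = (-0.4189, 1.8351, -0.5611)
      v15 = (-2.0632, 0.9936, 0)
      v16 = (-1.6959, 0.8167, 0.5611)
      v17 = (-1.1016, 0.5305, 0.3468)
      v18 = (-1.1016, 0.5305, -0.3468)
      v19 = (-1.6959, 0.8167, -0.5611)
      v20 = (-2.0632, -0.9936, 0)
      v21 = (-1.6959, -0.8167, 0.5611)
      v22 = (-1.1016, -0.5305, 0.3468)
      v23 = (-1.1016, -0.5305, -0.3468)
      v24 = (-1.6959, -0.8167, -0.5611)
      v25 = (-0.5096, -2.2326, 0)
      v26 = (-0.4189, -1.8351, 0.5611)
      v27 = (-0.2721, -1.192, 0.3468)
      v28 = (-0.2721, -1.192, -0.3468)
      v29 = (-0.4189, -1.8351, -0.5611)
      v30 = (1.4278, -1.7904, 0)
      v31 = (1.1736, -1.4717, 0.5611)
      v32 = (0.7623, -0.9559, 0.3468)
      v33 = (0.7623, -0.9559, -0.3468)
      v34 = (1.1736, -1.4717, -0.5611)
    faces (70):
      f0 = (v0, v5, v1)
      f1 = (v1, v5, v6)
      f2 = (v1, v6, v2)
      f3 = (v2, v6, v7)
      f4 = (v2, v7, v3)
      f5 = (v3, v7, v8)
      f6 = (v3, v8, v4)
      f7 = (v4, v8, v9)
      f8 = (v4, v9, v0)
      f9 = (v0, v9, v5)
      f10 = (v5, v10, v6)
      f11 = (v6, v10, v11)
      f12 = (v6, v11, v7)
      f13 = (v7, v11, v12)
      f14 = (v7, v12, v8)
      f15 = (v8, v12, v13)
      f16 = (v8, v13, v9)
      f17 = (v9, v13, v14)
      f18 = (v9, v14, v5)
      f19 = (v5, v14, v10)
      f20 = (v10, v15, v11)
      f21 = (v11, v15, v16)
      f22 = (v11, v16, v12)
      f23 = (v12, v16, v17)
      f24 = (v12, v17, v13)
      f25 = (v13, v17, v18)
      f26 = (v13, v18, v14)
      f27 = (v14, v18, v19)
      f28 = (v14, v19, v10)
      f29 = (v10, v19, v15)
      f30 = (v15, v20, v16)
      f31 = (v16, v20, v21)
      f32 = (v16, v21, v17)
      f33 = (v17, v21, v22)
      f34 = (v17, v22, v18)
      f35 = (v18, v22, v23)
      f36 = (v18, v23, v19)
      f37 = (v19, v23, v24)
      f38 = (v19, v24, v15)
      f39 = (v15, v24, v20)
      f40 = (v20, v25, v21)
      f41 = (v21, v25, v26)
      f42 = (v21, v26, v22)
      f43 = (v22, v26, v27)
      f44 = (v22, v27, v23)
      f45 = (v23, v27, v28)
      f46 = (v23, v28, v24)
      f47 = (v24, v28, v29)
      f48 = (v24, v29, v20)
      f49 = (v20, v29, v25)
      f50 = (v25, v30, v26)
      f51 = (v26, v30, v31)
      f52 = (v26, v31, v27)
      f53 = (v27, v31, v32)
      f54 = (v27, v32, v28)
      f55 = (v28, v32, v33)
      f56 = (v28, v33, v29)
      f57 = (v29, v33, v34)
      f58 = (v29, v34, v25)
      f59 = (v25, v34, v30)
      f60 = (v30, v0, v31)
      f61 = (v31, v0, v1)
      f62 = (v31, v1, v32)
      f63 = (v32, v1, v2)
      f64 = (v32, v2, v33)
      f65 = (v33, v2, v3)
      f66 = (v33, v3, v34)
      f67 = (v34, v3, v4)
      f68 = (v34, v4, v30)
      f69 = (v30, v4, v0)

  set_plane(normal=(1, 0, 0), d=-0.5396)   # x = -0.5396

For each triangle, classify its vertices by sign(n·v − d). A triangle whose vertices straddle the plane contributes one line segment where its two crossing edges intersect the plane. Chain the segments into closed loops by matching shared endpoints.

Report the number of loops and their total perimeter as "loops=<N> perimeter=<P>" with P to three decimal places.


Straddling triangles (20 of 70):
  (v10,v15,v11) [+-+] → (-0.5396, 2.20867, 0)–(-0.5396, 1.77333, 0.519912)  len=0.6781
  (v11,v15,v16) [+--] → (-0.5396, 1.77333, 0.519912)–(-0.5396, 1.73884, 0.5611)  len=0.0537
  (v11,v16,v12) [+-+] → (-0.5396, 1.73884, 0.5611)–(-0.5396, 1.12149, 0.387062)  len=0.6414
  (v12,v16,v17) [+--] → (-0.5396, 1.12149, 0.387062)–(-0.5396, 0.978677, 0.3468)  len=0.1484
  (v12,v17,v13) [+-+] → (-0.5396, 0.978677, 0.3468)–(-0.5396, 0.978677, -0.123125)  len=0.4699
  (v13,v17,v18) [+--] → (-0.5396, 0.978677, -0.123125)–(-0.5396, 0.978677, -0.3468)  len=0.2237
  (v13,v18,v14) [+-+] → (-0.5396, 0.978677, -0.3468)–(-0.5396, 1.60445, -0.523212)  len=0.6502
  (v14,v18,v19) [+--] → (-0.5396, 1.60445, -0.523212)–(-0.5396, 1.73884, -0.5611)  len=0.1396
  (v14,v19,v10) [+-+] → (-0.5396, 1.73884, -0.5611)–(-0.5396, 2.19679, -0.0141895)  len=0.7133
  (v10,v19,v15) [+--] → (-0.5396, 2.19679, -0.0141895)–(-0.5396, 2.20867, 0)  len=0.0185
  (v20,v25,v21) [-+-] → (-0.5396, -2.20867, 0)–(-0.5396, -2.19679, 0.0141895)  len=0.0185
  (v21,v25,v26) [-++] → (-0.5396, -2.19679, 0.0141895)–(-0.5396, -1.73884, 0.5611)  len=0.7133
  (v21,v26,v22) [-+-] → (-0.5396, -1.73884, 0.5611)–(-0.5396, -1.60445, 0.523212)  len=0.1396
  (v22,v26,v27) [-++] → (-0.5396, -1.60445, 0.523212)–(-0.5396, -0.978677, 0.3468)  len=0.6502
  (v22,v27,v23) [-+-] → (-0.5396, -0.978677, 0.3468)–(-0.5396, -0.978677, 0.123125)  len=0.2237
  (v23,v27,v28) [-++] → (-0.5396, -0.978677, 0.123125)–(-0.5396, -0.978677, -0.3468)  len=0.4699
  (v23,v28,v24) [-+-] → (-0.5396, -0.978677, -0.3468)–(-0.5396, -1.12149, -0.387062)  len=0.1484
  (v24,v28,v29) [-++] → (-0.5396, -1.12149, -0.387062)–(-0.5396, -1.73884, -0.5611)  len=0.6414
  (v24,v29,v20) [-+-] → (-0.5396, -1.73884, -0.5611)–(-0.5396, -1.77333, -0.519912)  len=0.0537
  (v20,v29,v25) [-++] → (-0.5396, -1.77333, -0.519912)–(-0.5396, -2.20867, 0)  len=0.6781

Chained into 2 loop(s):
  loop 1: 10 segments, perimeter = 3.7369
  loop 2: 10 segments, perimeter = 3.7369
Total perimeter = 7.474

loops=2 perimeter=7.474


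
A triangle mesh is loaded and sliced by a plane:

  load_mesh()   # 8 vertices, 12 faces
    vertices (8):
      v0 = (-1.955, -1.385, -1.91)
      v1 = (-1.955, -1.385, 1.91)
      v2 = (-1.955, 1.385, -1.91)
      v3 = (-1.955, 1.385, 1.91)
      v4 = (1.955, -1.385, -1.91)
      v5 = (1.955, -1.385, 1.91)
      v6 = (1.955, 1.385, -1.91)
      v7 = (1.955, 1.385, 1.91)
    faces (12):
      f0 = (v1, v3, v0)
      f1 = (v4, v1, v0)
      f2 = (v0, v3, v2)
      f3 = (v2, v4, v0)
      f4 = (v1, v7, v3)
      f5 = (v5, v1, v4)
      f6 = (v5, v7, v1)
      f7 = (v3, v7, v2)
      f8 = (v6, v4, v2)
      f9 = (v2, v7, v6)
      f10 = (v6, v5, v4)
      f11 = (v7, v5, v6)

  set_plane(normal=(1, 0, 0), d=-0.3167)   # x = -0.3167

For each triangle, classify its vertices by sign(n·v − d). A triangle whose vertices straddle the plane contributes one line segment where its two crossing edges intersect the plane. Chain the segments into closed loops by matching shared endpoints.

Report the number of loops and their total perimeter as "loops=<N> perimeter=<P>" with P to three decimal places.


loops=1 perimeter=13.180

Straddling triangles (8 of 12):
  (v4,v1,v0) [+--] → (-0.3167, -1.385, 0.30941)–(-0.3167, -1.385, -1.91)  len=2.2194
  (v2,v4,v0) [-+-] → (-0.3167, 0.224363, -1.91)–(-0.3167, -1.385, -1.91)  len=1.6094
  (v1,v7,v3) [-+-] → (-0.3167, -0.224363, 1.91)–(-0.3167, 1.385, 1.91)  len=1.6094
  (v5,v1,v4) [+-+] → (-0.3167, -1.385, 1.91)–(-0.3167, -1.385, 0.30941)  len=1.6006
  (v5,v7,v1) [++-] → (-0.3167, -0.224363, 1.91)–(-0.3167, -1.385, 1.91)  len=1.1606
  (v3,v7,v2) [-+-] → (-0.3167, 1.385, 1.91)–(-0.3167, 1.385, -0.30941)  len=2.2194
  (v6,v4,v2) [++-] → (-0.3167, 0.224363, -1.91)–(-0.3167, 1.385, -1.91)  len=1.1606
  (v2,v7,v6) [-++] → (-0.3167, 1.385, -0.30941)–(-0.3167, 1.385, -1.91)  len=1.6006

Chained into 1 loop(s):
  loop 1: 8 segments, perimeter = 13.1800
Total perimeter = 13.180


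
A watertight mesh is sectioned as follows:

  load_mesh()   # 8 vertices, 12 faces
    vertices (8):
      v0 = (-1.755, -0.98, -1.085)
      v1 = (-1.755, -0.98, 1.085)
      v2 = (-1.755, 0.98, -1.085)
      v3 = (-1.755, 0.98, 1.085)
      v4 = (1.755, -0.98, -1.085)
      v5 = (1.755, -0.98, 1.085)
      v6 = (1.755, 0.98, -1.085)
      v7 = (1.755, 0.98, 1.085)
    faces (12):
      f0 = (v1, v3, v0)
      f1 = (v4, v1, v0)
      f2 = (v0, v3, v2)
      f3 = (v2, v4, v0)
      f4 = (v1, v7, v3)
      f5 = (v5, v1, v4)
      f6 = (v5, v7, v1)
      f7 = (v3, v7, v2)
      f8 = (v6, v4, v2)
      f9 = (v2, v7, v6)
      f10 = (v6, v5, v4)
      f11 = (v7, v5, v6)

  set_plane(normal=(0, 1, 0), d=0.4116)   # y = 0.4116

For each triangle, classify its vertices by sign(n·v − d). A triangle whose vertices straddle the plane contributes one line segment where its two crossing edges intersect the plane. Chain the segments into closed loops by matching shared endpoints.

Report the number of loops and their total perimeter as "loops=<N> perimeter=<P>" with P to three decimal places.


loops=1 perimeter=11.360

Straddling triangles (8 of 12):
  (v1,v3,v0) [-+-] → (-1.755, 0.4116, 1.085)–(-1.755, 0.4116, 0.4557)  len=0.6293
  (v0,v3,v2) [-++] → (-1.755, 0.4116, 0.4557)–(-1.755, 0.4116, -1.085)  len=1.5407
  (v2,v4,v0) [+--] → (-0.7371, 0.4116, -1.085)–(-1.755, 0.4116, -1.085)  len=1.0179
  (v1,v7,v3) [-++] → (0.7371, 0.4116, 1.085)–(-1.755, 0.4116, 1.085)  len=2.4921
  (v5,v7,v1) [-+-] → (1.755, 0.4116, 1.085)–(0.7371, 0.4116, 1.085)  len=1.0179
  (v6,v4,v2) [+-+] → (1.755, 0.4116, -1.085)–(-0.7371, 0.4116, -1.085)  len=2.4921
  (v6,v5,v4) [+--] → (1.755, 0.4116, -0.4557)–(1.755, 0.4116, -1.085)  len=0.6293
  (v7,v5,v6) [+-+] → (1.755, 0.4116, 1.085)–(1.755, 0.4116, -0.4557)  len=1.5407

Chained into 1 loop(s):
  loop 1: 8 segments, perimeter = 11.3600
Total perimeter = 11.360


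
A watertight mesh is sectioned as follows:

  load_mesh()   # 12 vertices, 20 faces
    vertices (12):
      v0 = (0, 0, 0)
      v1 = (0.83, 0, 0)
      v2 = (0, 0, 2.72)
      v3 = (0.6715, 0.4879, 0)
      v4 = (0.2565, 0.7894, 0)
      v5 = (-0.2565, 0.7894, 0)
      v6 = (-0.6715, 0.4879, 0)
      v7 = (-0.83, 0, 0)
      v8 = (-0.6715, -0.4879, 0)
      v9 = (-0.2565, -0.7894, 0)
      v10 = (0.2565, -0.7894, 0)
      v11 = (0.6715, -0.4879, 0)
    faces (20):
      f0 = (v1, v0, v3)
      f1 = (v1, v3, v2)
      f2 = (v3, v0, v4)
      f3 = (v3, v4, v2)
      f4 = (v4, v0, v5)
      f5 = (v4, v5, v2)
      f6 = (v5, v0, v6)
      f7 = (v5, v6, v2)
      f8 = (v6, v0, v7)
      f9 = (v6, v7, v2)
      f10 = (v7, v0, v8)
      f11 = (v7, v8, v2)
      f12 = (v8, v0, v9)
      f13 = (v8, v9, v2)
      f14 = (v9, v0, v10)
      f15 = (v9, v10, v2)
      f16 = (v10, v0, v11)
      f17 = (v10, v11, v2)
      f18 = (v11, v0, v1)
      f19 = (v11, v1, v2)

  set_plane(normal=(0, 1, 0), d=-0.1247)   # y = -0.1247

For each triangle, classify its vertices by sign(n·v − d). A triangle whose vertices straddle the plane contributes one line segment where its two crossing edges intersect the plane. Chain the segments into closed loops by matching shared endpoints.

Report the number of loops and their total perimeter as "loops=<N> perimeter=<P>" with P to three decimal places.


loops=1 perimeter=6.486

Straddling triangles (10 of 20):
  (v7,v0,v8) [++-] → (-0.171625, -0.1247, 0)–(-0.78949, -0.1247, 0)  len=0.6179
  (v7,v8,v2) [+-+] → (-0.78949, -0.1247, 0)–(-0.171625, -0.1247, 2.02481)  len=2.1170
  (v8,v0,v9) [-+-] → (-0.171625, -0.1247, 0)–(-0.0405188, -0.1247, 0)  len=0.1311
  (v8,v9,v2) [--+] → (-0.0405188, -0.1247, 2.29033)–(-0.171625, -0.1247, 2.02481)  len=0.2961
  (v9,v0,v10) [-+-] → (-0.0405188, -0.1247, 0)–(0.0405188, -0.1247, 0)  len=0.0810
  (v9,v10,v2) [--+] → (0.0405188, -0.1247, 2.29033)–(-0.0405188, -0.1247, 2.29033)  len=0.0810
  (v10,v0,v11) [-+-] → (0.0405188, -0.1247, 0)–(0.171625, -0.1247, 0)  len=0.1311
  (v10,v11,v2) [--+] → (0.171625, -0.1247, 2.02481)–(0.0405188, -0.1247, 2.29033)  len=0.2961
  (v11,v0,v1) [-++] → (0.171625, -0.1247, 0)–(0.78949, -0.1247, 0)  len=0.6179
  (v11,v1,v2) [-++] → (0.78949, -0.1247, 0)–(0.171625, -0.1247, 2.02481)  len=2.1170

Chained into 1 loop(s):
  loop 1: 10 segments, perimeter = 6.4862
Total perimeter = 6.486


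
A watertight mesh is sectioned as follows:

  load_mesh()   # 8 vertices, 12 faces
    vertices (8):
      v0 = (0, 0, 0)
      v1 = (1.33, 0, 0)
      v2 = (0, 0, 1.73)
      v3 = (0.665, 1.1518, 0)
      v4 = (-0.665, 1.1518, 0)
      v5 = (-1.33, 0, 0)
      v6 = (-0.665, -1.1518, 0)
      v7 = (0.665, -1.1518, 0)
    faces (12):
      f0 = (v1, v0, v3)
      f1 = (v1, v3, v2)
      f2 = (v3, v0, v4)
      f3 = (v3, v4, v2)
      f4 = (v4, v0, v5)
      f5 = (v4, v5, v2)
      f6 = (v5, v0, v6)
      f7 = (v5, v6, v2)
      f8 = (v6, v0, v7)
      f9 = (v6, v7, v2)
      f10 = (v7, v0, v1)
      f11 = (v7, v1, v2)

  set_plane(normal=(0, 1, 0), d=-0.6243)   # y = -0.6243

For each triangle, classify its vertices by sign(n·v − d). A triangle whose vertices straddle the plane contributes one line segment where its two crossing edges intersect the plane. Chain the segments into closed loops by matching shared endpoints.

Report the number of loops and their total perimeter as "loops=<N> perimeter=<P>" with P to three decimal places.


Straddling triangles (6 of 12):
  (v5,v0,v6) [++-] → (-0.360444, -0.6243, 0)–(-0.969556, -0.6243, 0)  len=0.6091
  (v5,v6,v2) [+-+] → (-0.969556, -0.6243, 0)–(-0.360444, -0.6243, 0.792303)  len=0.9994
  (v6,v0,v7) [-+-] → (-0.360444, -0.6243, 0)–(0.360444, -0.6243, 0)  len=0.7209
  (v6,v7,v2) [--+] → (0.360444, -0.6243, 0.792303)–(-0.360444, -0.6243, 0.792303)  len=0.7209
  (v7,v0,v1) [-++] → (0.360444, -0.6243, 0)–(0.969556, -0.6243, 0)  len=0.6091
  (v7,v1,v2) [-++] → (0.969556, -0.6243, 0)–(0.360444, -0.6243, 0.792303)  len=0.9994

Chained into 1 loop(s):
  loop 1: 6 segments, perimeter = 4.6588
Total perimeter = 4.659

loops=1 perimeter=4.659
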